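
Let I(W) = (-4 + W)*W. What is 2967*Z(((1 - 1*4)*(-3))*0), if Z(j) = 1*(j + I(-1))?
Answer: 14835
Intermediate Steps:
I(W) = W*(-4 + W)
Z(j) = 5 + j (Z(j) = 1*(j - (-4 - 1)) = 1*(j - 1*(-5)) = 1*(j + 5) = 1*(5 + j) = 5 + j)
2967*Z(((1 - 1*4)*(-3))*0) = 2967*(5 + ((1 - 1*4)*(-3))*0) = 2967*(5 + ((1 - 4)*(-3))*0) = 2967*(5 - 3*(-3)*0) = 2967*(5 + 9*0) = 2967*(5 + 0) = 2967*5 = 14835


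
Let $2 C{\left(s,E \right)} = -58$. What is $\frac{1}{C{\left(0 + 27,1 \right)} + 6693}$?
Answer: $\frac{1}{6664} \approx 0.00015006$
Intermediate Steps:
$C{\left(s,E \right)} = -29$ ($C{\left(s,E \right)} = \frac{1}{2} \left(-58\right) = -29$)
$\frac{1}{C{\left(0 + 27,1 \right)} + 6693} = \frac{1}{-29 + 6693} = \frac{1}{6664}$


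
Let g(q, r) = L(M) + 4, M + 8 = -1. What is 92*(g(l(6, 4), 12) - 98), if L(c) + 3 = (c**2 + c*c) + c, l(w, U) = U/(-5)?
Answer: 5152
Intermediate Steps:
M = -9 (M = -8 - 1 = -9)
l(w, U) = -U/5 (l(w, U) = U*(-1/5) = -U/5)
L(c) = -3 + c + 2*c**2 (L(c) = -3 + ((c**2 + c*c) + c) = -3 + ((c**2 + c**2) + c) = -3 + (2*c**2 + c) = -3 + (c + 2*c**2) = -3 + c + 2*c**2)
g(q, r) = 154 (g(q, r) = (-3 - 9 + 2*(-9)**2) + 4 = (-3 - 9 + 2*81) + 4 = (-3 - 9 + 162) + 4 = 150 + 4 = 154)
92*(g(l(6, 4), 12) - 98) = 92*(154 - 98) = 92*56 = 5152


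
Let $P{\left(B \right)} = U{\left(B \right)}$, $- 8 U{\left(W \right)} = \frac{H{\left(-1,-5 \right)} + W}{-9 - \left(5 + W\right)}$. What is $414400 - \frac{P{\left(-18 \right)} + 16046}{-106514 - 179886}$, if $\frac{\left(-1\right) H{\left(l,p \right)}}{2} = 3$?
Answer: $\frac{474736704187}{1145600} \approx 4.144 \cdot 10^{5}$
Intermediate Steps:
$H{\left(l,p \right)} = -6$ ($H{\left(l,p \right)} = \left(-2\right) 3 = -6$)
$U{\left(W \right)} = - \frac{-6 + W}{8 \left(-14 - W\right)}$ ($U{\left(W \right)} = - \frac{\left(-6 + W\right) \frac{1}{-9 - \left(5 + W\right)}}{8} = - \frac{\left(-6 + W\right) \frac{1}{-14 - W}}{8} = - \frac{\frac{1}{-14 - W} \left(-6 + W\right)}{8} = - \frac{-6 + W}{8 \left(-14 - W\right)}$)
$P{\left(B \right)} = \frac{-6 + B}{8 \left(14 + B\right)}$
$414400 - \frac{P{\left(-18 \right)} + 16046}{-106514 - 179886} = 414400 - \frac{\frac{-6 - 18}{8 \left(14 - 18\right)} + 16046}{-106514 - 179886} = 414400 - \frac{\frac{1}{8} \frac{1}{-4} \left(-24\right) + 16046}{-286400} = 414400 - \left(\frac{1}{8} \left(- \frac{1}{4}\right) \left(-24\right) + 16046\right) \left(- \frac{1}{286400}\right) = 414400 - \left(\frac{3}{4} + 16046\right) \left(- \frac{1}{286400}\right) = 414400 - \frac{64187}{4} \left(- \frac{1}{286400}\right) = 414400 - - \frac{64187}{1145600} = 414400 + \frac{64187}{1145600} = \frac{474736704187}{1145600}$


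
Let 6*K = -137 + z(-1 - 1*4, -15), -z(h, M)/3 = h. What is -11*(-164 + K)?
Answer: 6083/3 ≈ 2027.7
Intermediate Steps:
z(h, M) = -3*h
K = -61/3 (K = (-137 - 3*(-1 - 1*4))/6 = (-137 - 3*(-1 - 4))/6 = (-137 - 3*(-5))/6 = (-137 + 15)/6 = (⅙)*(-122) = -61/3 ≈ -20.333)
-11*(-164 + K) = -11*(-164 - 61/3) = -11*(-553/3) = 6083/3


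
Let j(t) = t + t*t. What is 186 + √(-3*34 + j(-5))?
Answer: 186 + I*√82 ≈ 186.0 + 9.0554*I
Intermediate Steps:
j(t) = t + t²
186 + √(-3*34 + j(-5)) = 186 + √(-3*34 - 5*(1 - 5)) = 186 + √(-102 - 5*(-4)) = 186 + √(-102 + 20) = 186 + √(-82) = 186 + I*√82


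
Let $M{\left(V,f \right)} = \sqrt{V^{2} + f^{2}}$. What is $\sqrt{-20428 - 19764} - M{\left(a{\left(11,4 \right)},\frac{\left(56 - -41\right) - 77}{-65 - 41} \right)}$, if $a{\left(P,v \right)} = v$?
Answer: $- \frac{2 \sqrt{11261}}{53} + 16 i \sqrt{157} \approx -4.0044 + 200.48 i$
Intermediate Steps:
$\sqrt{-20428 - 19764} - M{\left(a{\left(11,4 \right)},\frac{\left(56 - -41\right) - 77}{-65 - 41} \right)} = \sqrt{-20428 - 19764} - \sqrt{4^{2} + \left(\frac{\left(56 - -41\right) - 77}{-65 - 41}\right)^{2}} = \sqrt{-40192} - \sqrt{16 + \left(\frac{\left(56 + 41\right) - 77}{-106}\right)^{2}} = 16 i \sqrt{157} - \sqrt{16 + \left(\left(97 - 77\right) \left(- \frac{1}{106}\right)\right)^{2}} = 16 i \sqrt{157} - \sqrt{16 + \left(20 \left(- \frac{1}{106}\right)\right)^{2}} = 16 i \sqrt{157} - \sqrt{16 + \left(- \frac{10}{53}\right)^{2}} = 16 i \sqrt{157} - \sqrt{16 + \frac{100}{2809}} = 16 i \sqrt{157} - \sqrt{\frac{45044}{2809}} = 16 i \sqrt{157} - \frac{2 \sqrt{11261}}{53} = - \frac{2 \sqrt{11261}}{53} + 16 i \sqrt{157}$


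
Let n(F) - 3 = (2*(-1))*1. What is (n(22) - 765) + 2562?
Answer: 1798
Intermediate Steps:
n(F) = 1 (n(F) = 3 + (2*(-1))*1 = 3 - 2*1 = 3 - 2 = 1)
(n(22) - 765) + 2562 = (1 - 765) + 2562 = -764 + 2562 = 1798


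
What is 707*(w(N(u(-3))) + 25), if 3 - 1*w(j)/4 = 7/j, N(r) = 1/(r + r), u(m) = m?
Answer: 144935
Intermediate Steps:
N(r) = 1/(2*r)
w(j) = 12 - 28/j
707*(w(N(u(-3))) + 25) = 707*((12 - 28/((1/2)/(-3))) + 25) = 707*((12 - 28/((1/2)*(-1/3))) + 25) = 707*((12 - 28/(-1/6)) + 25) = 707*((12 - 28*(-6)) + 25) = 707*((12 + 168) + 25) = 707*(180 + 25) = 707*205 = 144935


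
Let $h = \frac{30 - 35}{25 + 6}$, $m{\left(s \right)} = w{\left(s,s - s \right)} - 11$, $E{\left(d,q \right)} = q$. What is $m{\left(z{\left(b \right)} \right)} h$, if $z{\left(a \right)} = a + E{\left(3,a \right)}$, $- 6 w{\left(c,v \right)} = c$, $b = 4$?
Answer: $\frac{185}{93} \approx 1.9892$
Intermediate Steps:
$w{\left(c,v \right)} = - \frac{c}{6}$
$z{\left(a \right)} = 2 a$ ($z{\left(a \right)} = a + a = 2 a$)
$m{\left(s \right)} = -11 - \frac{s}{6}$ ($m{\left(s \right)} = - \frac{s}{6} - 11 = -11 - \frac{s}{6}$)
$h = - \frac{5}{31} \approx -0.16129$
$m{\left(z{\left(b \right)} \right)} h = \left(-11 - \frac{2 \cdot 4}{6}\right) \left(- \frac{5}{31}\right) = \left(-11 - \frac{4}{3}\right) \left(- \frac{5}{31}\right) = \left(- \frac{37}{3}\right) \left(- \frac{5}{31}\right) = \frac{185}{93}$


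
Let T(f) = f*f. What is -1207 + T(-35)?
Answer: 18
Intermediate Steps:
T(f) = f**2
-1207 + T(-35) = -1207 + (-35)**2 = -1207 + 1225 = 18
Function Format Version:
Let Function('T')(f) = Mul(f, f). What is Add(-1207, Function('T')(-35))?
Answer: 18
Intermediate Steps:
Function('T')(f) = Pow(f, 2)
Add(-1207, Function('T')(-35)) = Add(-1207, Pow(-35, 2)) = Add(-1207, 1225) = 18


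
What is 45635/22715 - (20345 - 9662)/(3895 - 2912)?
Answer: -39561028/4465769 ≈ -8.8587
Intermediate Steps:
45635/22715 - (20345 - 9662)/(3895 - 2912) = 45635*(1/22715) - 10683/983 = 9127/4543 - 10683/983 = -39561028/4465769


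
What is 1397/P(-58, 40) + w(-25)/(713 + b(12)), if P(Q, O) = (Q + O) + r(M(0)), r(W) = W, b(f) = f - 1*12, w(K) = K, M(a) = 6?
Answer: -996361/8556 ≈ -116.45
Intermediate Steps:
b(f) = -12 + f (b(f) = f - 12 = -12 + f)
P(Q, O) = 6 + O + Q (P(Q, O) = (Q + O) + 6 = (O + Q) + 6 = 6 + O + Q)
1397/P(-58, 40) + w(-25)/(713 + b(12)) = 1397/(6 + 40 - 58) - 25/(713 + (-12 + 12)) = 1397/(-12) - 25/(713 + 0) = 1397*(-1/12) - 25/713 = -1397/12 - 25*1/713 = -1397/12 - 25/713 = -996361/8556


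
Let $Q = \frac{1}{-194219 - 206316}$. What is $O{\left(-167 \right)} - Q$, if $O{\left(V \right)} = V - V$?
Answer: $\frac{1}{400535} \approx 2.4967 \cdot 10^{-6}$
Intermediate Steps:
$O{\left(V \right)} = 0$
$Q = - \frac{1}{400535}$ ($Q = \frac{1}{-400535} = - \frac{1}{400535} \approx -2.4967 \cdot 10^{-6}$)
$O{\left(-167 \right)} - Q = 0 - - \frac{1}{400535} = 0 + \frac{1}{400535} = \frac{1}{400535}$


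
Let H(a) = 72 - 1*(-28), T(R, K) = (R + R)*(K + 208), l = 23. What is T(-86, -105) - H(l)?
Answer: -17816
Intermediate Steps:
T(R, K) = 2*R*(208 + K) (T(R, K) = (2*R)*(208 + K) = 2*R*(208 + K))
H(a) = 100 (H(a) = 72 + 28 = 100)
T(-86, -105) - H(l) = 2*(-86)*(208 - 105) - 1*100 = 2*(-86)*103 - 100 = -17716 - 100 = -17816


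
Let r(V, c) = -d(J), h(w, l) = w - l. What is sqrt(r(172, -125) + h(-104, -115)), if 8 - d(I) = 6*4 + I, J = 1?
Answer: 2*sqrt(7) ≈ 5.2915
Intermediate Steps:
d(I) = -16 - I (d(I) = 8 - (6*4 + I) = 8 - (24 + I) = 8 + (-24 - I) = -16 - I)
r(V, c) = 17 (r(V, c) = -(-16 - 1*1) = -(-16 - 1) = -1*(-17) = 17)
sqrt(r(172, -125) + h(-104, -115)) = sqrt(17 + (-104 - 1*(-115))) = sqrt(17 + (-104 + 115)) = sqrt(17 + 11) = sqrt(28) = 2*sqrt(7)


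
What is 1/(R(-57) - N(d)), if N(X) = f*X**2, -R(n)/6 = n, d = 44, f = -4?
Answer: 1/8086 ≈ 0.00012367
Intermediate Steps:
R(n) = -6*n
N(X) = -4*X**2
1/(R(-57) - N(d)) = 1/(-6*(-57) - (-4)*44**2) = 1/(342 - (-4)*1936) = 1/(342 - 1*(-7744)) = 1/(342 + 7744) = 1/8086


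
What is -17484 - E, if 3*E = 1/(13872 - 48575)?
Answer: -1820241755/104109 ≈ -17484.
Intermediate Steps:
E = -1/104109 (E = 1/(3*(13872 - 48575)) = (1/3)/(-34703) = (1/3)*(-1/34703) = -1/104109 ≈ -9.6053e-6)
-17484 - E = -17484 - 1*(-1/104109) = -17484 + 1/104109 = -1820241755/104109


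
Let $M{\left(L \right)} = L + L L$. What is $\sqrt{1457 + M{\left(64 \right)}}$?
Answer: $\sqrt{5617} \approx 74.947$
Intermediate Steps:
$M{\left(L \right)} = L + L^{2}$
$\sqrt{1457 + M{\left(64 \right)}} = \sqrt{1457 + 64 \left(1 + 64\right)} = \sqrt{1457 + 64 \cdot 65} = \sqrt{1457 + 4160} = \sqrt{5617}$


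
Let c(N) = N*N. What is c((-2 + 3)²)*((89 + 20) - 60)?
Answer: 49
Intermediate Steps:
c(N) = N²
c((-2 + 3)²)*((89 + 20) - 60) = ((-2 + 3)²)²*((89 + 20) - 60) = (1²)²*(109 - 60) = 1²*49 = 1*49 = 49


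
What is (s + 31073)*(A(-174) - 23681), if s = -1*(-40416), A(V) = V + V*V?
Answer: 459030869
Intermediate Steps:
A(V) = V + V²
s = 40416
(s + 31073)*(A(-174) - 23681) = (40416 + 31073)*(-174*(1 - 174) - 23681) = 71489*(-174*(-173) - 23681) = 71489*(30102 - 23681) = 71489*6421 = 459030869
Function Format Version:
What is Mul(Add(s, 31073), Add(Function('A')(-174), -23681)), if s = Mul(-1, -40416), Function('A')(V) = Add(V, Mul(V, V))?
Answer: 459030869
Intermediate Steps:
Function('A')(V) = Add(V, Pow(V, 2))
s = 40416
Mul(Add(s, 31073), Add(Function('A')(-174), -23681)) = Mul(Add(40416, 31073), Add(Mul(-174, Add(1, -174)), -23681)) = Mul(71489, Add(Mul(-174, -173), -23681)) = Mul(71489, Add(30102, -23681)) = Mul(71489, 6421) = 459030869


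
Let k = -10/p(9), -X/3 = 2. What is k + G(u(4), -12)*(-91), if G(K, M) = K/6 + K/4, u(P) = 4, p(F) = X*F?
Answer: -4090/27 ≈ -151.48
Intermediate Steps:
X = -6 (X = -3*2 = -6)
p(F) = -6*F
k = 5/27 (k = -10/((-6*9)) = -10/(-54) = -10*(-1/54) = 5/27 ≈ 0.18519)
G(K, M) = 5*K/12 (G(K, M) = K*(⅙) + K*(¼) = K/6 + K/4 = 5*K/12)
k + G(u(4), -12)*(-91) = 5/27 + ((5/12)*4)*(-91) = 5/27 + (5/3)*(-91) = 5/27 - 455/3 = -4090/27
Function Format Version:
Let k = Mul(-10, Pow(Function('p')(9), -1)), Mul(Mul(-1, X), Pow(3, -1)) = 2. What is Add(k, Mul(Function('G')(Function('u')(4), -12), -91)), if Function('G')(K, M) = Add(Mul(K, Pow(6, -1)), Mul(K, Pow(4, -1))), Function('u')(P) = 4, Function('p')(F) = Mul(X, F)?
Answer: Rational(-4090, 27) ≈ -151.48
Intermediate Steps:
X = -6 (X = Mul(-3, 2) = -6)
Function('p')(F) = Mul(-6, F)
k = Rational(5, 27) (k = Mul(-10, Pow(Mul(-6, 9), -1)) = Mul(-10, Pow(-54, -1)) = Mul(-10, Rational(-1, 54)) = Rational(5, 27) ≈ 0.18519)
Function('G')(K, M) = Mul(Rational(5, 12), K) (Function('G')(K, M) = Add(Mul(K, Rational(1, 6)), Mul(K, Rational(1, 4))) = Add(Mul(Rational(1, 6), K), Mul(Rational(1, 4), K)) = Mul(Rational(5, 12), K))
Add(k, Mul(Function('G')(Function('u')(4), -12), -91)) = Add(Rational(5, 27), Mul(Mul(Rational(5, 12), 4), -91)) = Add(Rational(5, 27), Mul(Rational(5, 3), -91)) = Add(Rational(5, 27), Rational(-455, 3)) = Rational(-4090, 27)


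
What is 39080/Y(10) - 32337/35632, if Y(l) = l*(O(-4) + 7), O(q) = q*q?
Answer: 138506105/819536 ≈ 169.01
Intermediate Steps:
O(q) = q²
Y(l) = 23*l (Y(l) = l*((-4)² + 7) = l*(16 + 7) = l*23 = 23*l)
39080/Y(10) - 32337/35632 = 39080/((23*10)) - 32337/35632 = 39080/230 - 32337*1/35632 = 39080*(1/230) - 32337/35632 = 3908/23 - 32337/35632 = 138506105/819536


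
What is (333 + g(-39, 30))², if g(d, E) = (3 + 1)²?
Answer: 121801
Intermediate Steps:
g(d, E) = 16 (g(d, E) = 4² = 16)
(333 + g(-39, 30))² = (333 + 16)² = 349² = 121801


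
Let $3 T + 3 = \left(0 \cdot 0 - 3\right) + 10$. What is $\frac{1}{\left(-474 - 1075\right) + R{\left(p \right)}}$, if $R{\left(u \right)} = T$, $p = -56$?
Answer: $- \frac{3}{4643} \approx -0.00064613$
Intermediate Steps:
$T = \frac{4}{3}$ ($T = -1 + \frac{\left(0 \cdot 0 - 3\right) + 10}{3} = -1 + \frac{\left(0 - 3\right) + 10}{3} = -1 + \frac{-3 + 10}{3} = -1 + \frac{1}{3} \cdot 7 = -1 + \frac{7}{3} = \frac{4}{3} \approx 1.3333$)
$R{\left(u \right)} = \frac{4}{3}$
$\frac{1}{\left(-474 - 1075\right) + R{\left(p \right)}} = \frac{1}{\left(-474 - 1075\right) + \frac{4}{3}} = \frac{1}{-1549 + \frac{4}{3}} = \frac{1}{- \frac{4643}{3}} = - \frac{3}{4643}$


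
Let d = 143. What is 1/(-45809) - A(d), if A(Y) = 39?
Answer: -1786552/45809 ≈ -39.000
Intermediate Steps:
1/(-45809) - A(d) = 1/(-45809) - 1*39 = -1/45809 - 39 = -1786552/45809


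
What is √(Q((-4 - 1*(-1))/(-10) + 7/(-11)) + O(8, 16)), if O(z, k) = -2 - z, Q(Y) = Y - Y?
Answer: I*√10 ≈ 3.1623*I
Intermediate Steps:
Q(Y) = 0
√(Q((-4 - 1*(-1))/(-10) + 7/(-11)) + O(8, 16)) = √(0 + (-2 - 1*8)) = √(0 + (-2 - 8)) = √(0 - 10) = √(-10) = I*√10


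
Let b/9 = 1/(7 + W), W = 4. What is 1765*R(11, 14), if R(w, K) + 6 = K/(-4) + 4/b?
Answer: -146495/18 ≈ -8138.6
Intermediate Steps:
b = 9/11 (b = 9/(7 + 4) = 9/11 ≈ 0.81818)
R(w, K) = -10/9 - K/4 (R(w, K) = -6 + (K/(-4) + 4/(9/11)) = -6 + (K*(-¼) + 4*(11/9)) = -6 + (-K/4 + 44/9) = -6 + (44/9 - K/4) = -10/9 - K/4)
1765*R(11, 14) = 1765*(-10/9 - ¼*14) = 1765*(-10/9 - 7/2) = 1765*(-83/18) = -146495/18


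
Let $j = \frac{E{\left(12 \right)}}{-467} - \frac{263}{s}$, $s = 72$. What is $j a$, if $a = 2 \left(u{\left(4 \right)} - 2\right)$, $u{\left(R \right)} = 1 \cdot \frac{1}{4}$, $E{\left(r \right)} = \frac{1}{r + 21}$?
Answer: $\frac{9457385}{739728} \approx 12.785$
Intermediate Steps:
$E{\left(r \right)} = \frac{1}{21 + r}$
$u{\left(R \right)} = \frac{1}{4}$ ($u{\left(R \right)} = 1 \cdot \frac{1}{4} = \frac{1}{4}$)
$j = - \frac{1351055}{369864}$ ($j = \frac{1}{\left(21 + 12\right) \left(-467\right)} - \frac{263}{72} = \frac{1}{33} \left(- \frac{1}{467}\right) - \frac{263}{72} = - \frac{1}{15411} - \frac{263}{72} = - \frac{1351055}{369864} \approx -3.6528$)
$a = - \frac{7}{2}$ ($a = 2 \left(\frac{1}{4} - 2\right) = 2 \left(- \frac{7}{4}\right) = - \frac{7}{2} \approx -3.5$)
$j a = \left(- \frac{1351055}{369864}\right) \left(- \frac{7}{2}\right) = \frac{9457385}{739728}$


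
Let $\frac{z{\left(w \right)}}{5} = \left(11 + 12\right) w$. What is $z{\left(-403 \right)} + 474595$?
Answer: $428250$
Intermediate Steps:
$z{\left(w \right)} = 115 w$ ($z{\left(w \right)} = 5 \left(11 + 12\right) w = 5 \cdot 23 w = 115 w$)
$z{\left(-403 \right)} + 474595 = 115 \left(-403\right) + 474595 = -46345 + 474595 = 428250$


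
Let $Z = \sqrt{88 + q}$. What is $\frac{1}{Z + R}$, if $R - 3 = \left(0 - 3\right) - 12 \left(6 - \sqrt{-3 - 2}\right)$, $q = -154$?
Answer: $\frac{1}{-72 + i \sqrt{66} + 12 i \sqrt{5}} \approx -0.011239 - 0.0054569 i$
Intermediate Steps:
$Z = i \sqrt{66}$ ($Z = \sqrt{88 - 154} = \sqrt{-66} = i \sqrt{66} \approx 8.124 i$)
$R = -72 + 12 i \sqrt{5}$ ($R = 3 + \left(\left(0 - 3\right) - 12 \left(6 - \sqrt{-3 - 2}\right)\right) = 3 - \left(3 + 12 \left(6 - \sqrt{-5}\right)\right) = 3 - \left(3 + 12 \left(6 - i \sqrt{5}\right)\right) = 3 - \left(75 - 12 i \sqrt{5}\right) = -72 + 12 i \sqrt{5} \approx -72.0 + 26.833 i$)
$\frac{1}{Z + R} = \frac{1}{i \sqrt{66} - \left(72 - 12 i \sqrt{5}\right)} = \frac{1}{-72 + i \sqrt{66} + 12 i \sqrt{5}}$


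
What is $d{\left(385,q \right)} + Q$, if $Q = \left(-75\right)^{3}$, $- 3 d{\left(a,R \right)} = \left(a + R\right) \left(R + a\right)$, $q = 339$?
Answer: $- \frac{1789801}{3} \approx -5.966 \cdot 10^{5}$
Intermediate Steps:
$d{\left(a,R \right)} = - \frac{\left(R + a\right)^{2}}{3}$ ($d{\left(a,R \right)} = - \frac{\left(a + R\right) \left(R + a\right)}{3} = - \frac{\left(R + a\right) \left(R + a\right)}{3} = - \frac{\left(R + a\right)^{2}}{3}$)
$Q = -421875$
$d{\left(385,q \right)} + Q = - \frac{\left(339 + 385\right)^{2}}{3} - 421875 = - \frac{724^{2}}{3} - 421875 = \left(- \frac{1}{3}\right) 524176 - 421875 = - \frac{524176}{3} - 421875 = - \frac{1789801}{3}$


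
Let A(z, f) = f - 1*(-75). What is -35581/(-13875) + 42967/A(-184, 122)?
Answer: 603176582/2733375 ≈ 220.67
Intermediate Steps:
A(z, f) = 75 + f (A(z, f) = f + 75 = 75 + f)
-35581/(-13875) + 42967/A(-184, 122) = -35581/(-13875) + 42967/(75 + 122) = -35581*(-1/13875) + 42967/197 = 35581/13875 + 42967*(1/197) = 35581/13875 + 42967/197 = 603176582/2733375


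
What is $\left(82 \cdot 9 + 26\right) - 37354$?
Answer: $-36590$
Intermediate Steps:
$\left(82 \cdot 9 + 26\right) - 37354 = \left(738 + 26\right) - 37354 = 764 - 37354 = -36590$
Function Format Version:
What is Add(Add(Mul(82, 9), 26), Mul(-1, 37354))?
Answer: -36590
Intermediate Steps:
Add(Add(Mul(82, 9), 26), Mul(-1, 37354)) = Add(Add(738, 26), -37354) = Add(764, -37354) = -36590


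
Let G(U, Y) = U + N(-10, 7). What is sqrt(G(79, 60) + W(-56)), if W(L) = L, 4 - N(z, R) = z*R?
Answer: sqrt(97) ≈ 9.8489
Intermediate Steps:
N(z, R) = 4 - R*z (N(z, R) = 4 - z*R = 4 - R*z)
G(U, Y) = 74 + U (G(U, Y) = U + (4 - 1*7*(-10)) = U + (4 + 70) = U + 74 = 74 + U)
sqrt(G(79, 60) + W(-56)) = sqrt((74 + 79) - 56) = sqrt(153 - 56) = sqrt(97)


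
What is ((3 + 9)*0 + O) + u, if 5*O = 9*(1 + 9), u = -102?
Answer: -84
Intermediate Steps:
O = 18 (O = (9*(1 + 9))/5 = (9*10)/5 = (⅕)*90 = 18)
((3 + 9)*0 + O) + u = ((3 + 9)*0 + 18) - 102 = (12*0 + 18) - 102 = (0 + 18) - 102 = 18 - 102 = -84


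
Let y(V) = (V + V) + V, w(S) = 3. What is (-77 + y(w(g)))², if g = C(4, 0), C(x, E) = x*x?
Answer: 4624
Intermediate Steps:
C(x, E) = x²
g = 16 (g = 4² = 16)
y(V) = 3*V (y(V) = 2*V + V = 3*V)
(-77 + y(w(g)))² = (-77 + 3*3)² = (-77 + 9)² = (-68)² = 4624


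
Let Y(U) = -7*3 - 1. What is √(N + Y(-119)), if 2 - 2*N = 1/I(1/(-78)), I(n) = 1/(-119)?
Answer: √154/2 ≈ 6.2048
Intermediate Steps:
I(n) = -1/119
Y(U) = -22 (Y(U) = -21 - 1 = -22)
N = 121/2 (N = 1 - 1/(2*(-1/119)) = 1 - ½*(-119) = 1 + 119/2 = 121/2 ≈ 60.500)
√(N + Y(-119)) = √(121/2 - 22) = √(77/2) = √154/2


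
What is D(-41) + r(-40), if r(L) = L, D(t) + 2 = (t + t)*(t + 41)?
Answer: -42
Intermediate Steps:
D(t) = -2 + 2*t*(41 + t) (D(t) = -2 + (t + t)*(t + 41) = -2 + (2*t)*(41 + t) = -2 + 2*t*(41 + t))
D(-41) + r(-40) = (-2 + 2*(-41)² + 82*(-41)) - 40 = (-2 + 2*1681 - 3362) - 40 = (-2 + 3362 - 3362) - 40 = -2 - 40 = -42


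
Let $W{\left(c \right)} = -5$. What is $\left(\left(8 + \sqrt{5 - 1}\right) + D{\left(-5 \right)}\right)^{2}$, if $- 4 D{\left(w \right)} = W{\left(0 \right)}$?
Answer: $\frac{2025}{16} \approx 126.56$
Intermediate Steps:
$D{\left(w \right)} = \frac{5}{4}$ ($D{\left(w \right)} = \left(- \frac{1}{4}\right) \left(-5\right) = \frac{5}{4}$)
$\left(\left(8 + \sqrt{5 - 1}\right) + D{\left(-5 \right)}\right)^{2} = \left(\left(8 + \sqrt{5 - 1}\right) + \frac{5}{4}\right)^{2} = \left(\left(8 + \sqrt{4}\right) + \frac{5}{4}\right)^{2} = \left(\left(8 + 2\right) + \frac{5}{4}\right)^{2} = \left(10 + \frac{5}{4}\right)^{2} = \left(\frac{45}{4}\right)^{2} = \frac{2025}{16}$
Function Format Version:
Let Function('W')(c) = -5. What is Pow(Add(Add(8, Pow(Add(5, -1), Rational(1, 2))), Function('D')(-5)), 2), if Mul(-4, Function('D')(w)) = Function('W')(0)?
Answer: Rational(2025, 16) ≈ 126.56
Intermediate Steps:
Function('D')(w) = Rational(5, 4) (Function('D')(w) = Mul(Rational(-1, 4), -5) = Rational(5, 4))
Pow(Add(Add(8, Pow(Add(5, -1), Rational(1, 2))), Function('D')(-5)), 2) = Pow(Add(Add(8, Pow(Add(5, -1), Rational(1, 2))), Rational(5, 4)), 2) = Pow(Add(Add(8, Pow(4, Rational(1, 2))), Rational(5, 4)), 2) = Pow(Add(Add(8, 2), Rational(5, 4)), 2) = Pow(Add(10, Rational(5, 4)), 2) = Pow(Rational(45, 4), 2) = Rational(2025, 16)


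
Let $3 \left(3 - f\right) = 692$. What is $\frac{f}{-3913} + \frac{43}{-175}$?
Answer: $- \frac{55036}{293475} \approx -0.18753$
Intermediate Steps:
$f = - \frac{683}{3}$ ($f = 3 - \frac{692}{3} = - \frac{683}{3} \approx -227.67$)
$\frac{f}{-3913} + \frac{43}{-175} = - \frac{683}{3 \left(-3913\right)} + \frac{43}{-175} = \left(- \frac{683}{3}\right) \left(- \frac{1}{3913}\right) + 43 \left(- \frac{1}{175}\right) = \frac{683}{11739} - \frac{43}{175} = - \frac{55036}{293475}$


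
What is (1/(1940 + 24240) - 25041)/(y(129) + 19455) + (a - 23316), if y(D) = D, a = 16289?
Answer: -3603462559619/512709120 ≈ -7028.3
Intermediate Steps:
(1/(1940 + 24240) - 25041)/(y(129) + 19455) + (a - 23316) = (1/(1940 + 24240) - 25041)/(129 + 19455) + (16289 - 23316) = (1/26180 - 25041)/19584 - 7027 = (1/26180 - 25041)*(1/19584) - 7027 = -655573379/26180*1/19584 - 7027 = -655573379/512709120 - 7027 = -3603462559619/512709120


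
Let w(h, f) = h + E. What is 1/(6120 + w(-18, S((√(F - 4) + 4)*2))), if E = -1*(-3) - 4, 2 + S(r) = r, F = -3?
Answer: 1/6101 ≈ 0.00016391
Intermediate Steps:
S(r) = -2 + r
E = -1 (E = 3 - 4 = -1)
w(h, f) = -1 + h (w(h, f) = h - 1 = -1 + h)
1/(6120 + w(-18, S((√(F - 4) + 4)*2))) = 1/(6120 + (-1 - 18)) = 1/(6120 - 19) = 1/6101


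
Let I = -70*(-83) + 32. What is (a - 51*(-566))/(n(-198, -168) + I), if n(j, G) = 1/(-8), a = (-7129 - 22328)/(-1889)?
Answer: 436458648/88282415 ≈ 4.9439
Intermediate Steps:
a = 29457/1889 (a = -29457*(-1/1889) = 29457/1889 ≈ 15.594)
I = 5842 (I = 5810 + 32 = 5842)
n(j, G) = -⅛
(a - 51*(-566))/(n(-198, -168) + I) = (29457/1889 - 51*(-566))/(-⅛ + 5842) = (29457/1889 + 28866)/(46735/8) = (54557331/1889)*(8/46735) = 436458648/88282415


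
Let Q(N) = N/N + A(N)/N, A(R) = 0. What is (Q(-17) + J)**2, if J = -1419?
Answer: 2010724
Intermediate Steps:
Q(N) = 1 (Q(N) = N/N + 0/N = 1 + 0 = 1)
(Q(-17) + J)**2 = (1 - 1419)**2 = (-1418)**2 = 2010724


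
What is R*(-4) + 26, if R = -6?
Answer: 50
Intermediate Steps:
R*(-4) + 26 = -6*(-4) + 26 = 24 + 26 = 50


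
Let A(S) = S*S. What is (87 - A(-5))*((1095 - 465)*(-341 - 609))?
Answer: -37107000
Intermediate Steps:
A(S) = S²
(87 - A(-5))*((1095 - 465)*(-341 - 609)) = (87 - 1*(-5)²)*((1095 - 465)*(-341 - 609)) = (87 - 1*25)*(630*(-950)) = (87 - 25)*(-598500) = 62*(-598500) = -37107000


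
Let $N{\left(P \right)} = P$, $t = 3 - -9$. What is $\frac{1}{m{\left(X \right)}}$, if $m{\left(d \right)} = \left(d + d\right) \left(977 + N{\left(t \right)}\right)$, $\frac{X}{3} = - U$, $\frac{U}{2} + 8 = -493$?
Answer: $\frac{1}{5945868} \approx 1.6818 \cdot 10^{-7}$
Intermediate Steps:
$U = -1002$ ($U = -16 + 2 \left(-493\right) = -16 - 986 = -1002$)
$t = 12$ ($t = 3 + 9 = 12$)
$X = 3006$ ($X = 3 \left(\left(-1\right) \left(-1002\right)\right) = 3 \cdot 1002 = 3006$)
$m{\left(d \right)} = 1978 d$ ($m{\left(d \right)} = \left(d + d\right) \left(977 + 12\right) = 2 d 989 = 1978 d$)
$\frac{1}{m{\left(X \right)}} = \frac{1}{1978 \cdot 3006} = \frac{1}{5945868}$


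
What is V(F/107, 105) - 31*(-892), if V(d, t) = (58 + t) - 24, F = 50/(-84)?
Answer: 27791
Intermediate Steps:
F = -25/42 (F = 50*(-1/84) = -25/42 ≈ -0.59524)
V(d, t) = 34 + t
V(F/107, 105) - 31*(-892) = (34 + 105) - 31*(-892) = 139 + 27652 = 27791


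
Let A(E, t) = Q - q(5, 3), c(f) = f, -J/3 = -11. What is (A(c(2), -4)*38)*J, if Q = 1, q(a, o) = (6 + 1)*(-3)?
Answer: 27588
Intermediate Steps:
J = 33 (J = -3*(-11) = 33)
q(a, o) = -21 (q(a, o) = 7*(-3) = -21)
A(E, t) = 22 (A(E, t) = 1 - 1*(-21) = 1 + 21 = 22)
(A(c(2), -4)*38)*J = (22*38)*33 = 836*33 = 27588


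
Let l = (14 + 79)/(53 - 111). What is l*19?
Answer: -1767/58 ≈ -30.466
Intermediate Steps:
l = -93/58 (l = 93/(-58) = 93*(-1/58) = -93/58 ≈ -1.6034)
l*19 = -93/58*19 = -1767/58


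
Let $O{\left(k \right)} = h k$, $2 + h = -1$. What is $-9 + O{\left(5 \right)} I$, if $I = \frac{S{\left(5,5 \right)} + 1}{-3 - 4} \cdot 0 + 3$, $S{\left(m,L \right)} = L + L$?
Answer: $-54$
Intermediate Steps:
$h = -3$ ($h = -2 - 1 = -3$)
$O{\left(k \right)} = - 3 k$
$S{\left(m,L \right)} = 2 L$
$I = 3$ ($I = \frac{2 \cdot 5 + 1}{-3 - 4} \cdot 0 + 3 = \frac{10 + 1}{-7} \cdot 0 + 3 = 11 \left(- \frac{1}{7}\right) 0 + 3 = \left(- \frac{11}{7}\right) 0 + 3 = 0 + 3 = 3$)
$-9 + O{\left(5 \right)} I = -9 + \left(-3\right) 5 \cdot 3 = -9 - 45 = -54$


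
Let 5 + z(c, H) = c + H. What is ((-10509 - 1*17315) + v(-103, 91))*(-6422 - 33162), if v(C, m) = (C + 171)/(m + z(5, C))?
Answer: 3304828576/3 ≈ 1.1016e+9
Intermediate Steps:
z(c, H) = -5 + H + c (z(c, H) = -5 + (c + H) = -5 + (H + c) = -5 + H + c)
v(C, m) = (171 + C)/(C + m) (v(C, m) = (C + 171)/(m + (-5 + C + 5)) = (171 + C)/(m + C) = (171 + C)/(C + m))
((-10509 - 1*17315) + v(-103, 91))*(-6422 - 33162) = ((-10509 - 1*17315) + (171 - 103)/(-103 + 91))*(-6422 - 33162) = ((-10509 - 17315) + 68/(-12))*(-39584) = (-27824 - 1/12*68)*(-39584) = (-27824 - 17/3)*(-39584) = -83489/3*(-39584) = 3304828576/3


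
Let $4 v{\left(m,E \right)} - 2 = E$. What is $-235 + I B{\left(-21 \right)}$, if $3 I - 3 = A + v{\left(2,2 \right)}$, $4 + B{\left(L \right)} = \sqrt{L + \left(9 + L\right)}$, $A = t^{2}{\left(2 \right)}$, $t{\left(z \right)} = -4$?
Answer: $- \frac{785}{3} + \frac{20 i \sqrt{33}}{3} \approx -261.67 + 38.297 i$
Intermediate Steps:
$v{\left(m,E \right)} = \frac{1}{2} + \frac{E}{4}$
$A = 16$ ($A = \left(-4\right)^{2} = 16$)
$B{\left(L \right)} = -4 + \sqrt{9 + 2 L}$ ($B{\left(L \right)} = -4 + \sqrt{L + \left(9 + L\right)} = -4 + \sqrt{9 + 2 L}$)
$I = \frac{20}{3}$ ($I = 1 + \frac{16 + \left(\frac{1}{2} + \frac{1}{4} \cdot 2\right)}{3} = 1 + \frac{16 + \left(\frac{1}{2} + \frac{1}{2}\right)}{3} = 1 + \frac{16 + 1}{3} = 1 + \frac{1}{3} \cdot 17 = 1 + \frac{17}{3} = \frac{20}{3} \approx 6.6667$)
$-235 + I B{\left(-21 \right)} = -235 + \frac{20 \left(-4 + \sqrt{9 + 2 \left(-21\right)}\right)}{3} = -235 + \frac{20 \left(-4 + \sqrt{9 - 42}\right)}{3} = -235 + \frac{20 \left(-4 + \sqrt{-33}\right)}{3} = -235 + \frac{20 \left(-4 + i \sqrt{33}\right)}{3} = -235 - \left(\frac{80}{3} - \frac{20 i \sqrt{33}}{3}\right) = - \frac{785}{3} + \frac{20 i \sqrt{33}}{3}$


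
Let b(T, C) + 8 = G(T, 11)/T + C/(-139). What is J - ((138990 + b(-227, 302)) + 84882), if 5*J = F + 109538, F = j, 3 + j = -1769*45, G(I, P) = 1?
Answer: -6874635841/31553 ≈ -2.1788e+5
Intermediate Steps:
b(T, C) = -8 + 1/T - C/139 (b(T, C) = -8 + (1/T + C/(-139)) = -8 + (1/T + C*(-1/139)) = -8 + (1/T - C/139) = -8 + 1/T - C/139)
j = -79608 (j = -3 - 1769*45 = -3 - 79605 = -79608)
F = -79608
J = 5986 (J = (-79608 + 109538)/5 = (⅕)*29930 = 5986)
J - ((138990 + b(-227, 302)) + 84882) = 5986 - ((138990 + (-8 + 1/(-227) - 1/139*302)) + 84882) = 5986 - ((138990 + (-8 - 1/227 - 302/139)) + 84882) = 5986 - ((138990 - 321117/31553) + 84882) = 5986 - (4385230353/31553 + 84882) = 5986 - 1*7063512099/31553 = 5986 - 7063512099/31553 = -6874635841/31553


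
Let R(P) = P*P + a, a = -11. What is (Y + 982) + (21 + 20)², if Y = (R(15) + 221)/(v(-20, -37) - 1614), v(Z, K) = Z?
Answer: 4350907/1634 ≈ 2662.7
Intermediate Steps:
R(P) = -11 + P² (R(P) = P*P - 11 = P² - 11 = -11 + P²)
Y = -435/1634 (Y = ((-11 + 15²) + 221)/(-20 - 1614) = ((-11 + 225) + 221)/(-1634) = (214 + 221)*(-1/1634) = 435*(-1/1634) = -435/1634 ≈ -0.26622)
(Y + 982) + (21 + 20)² = (-435/1634 + 982) + (21 + 20)² = 1604153/1634 + 41² = 1604153/1634 + 1681 = 4350907/1634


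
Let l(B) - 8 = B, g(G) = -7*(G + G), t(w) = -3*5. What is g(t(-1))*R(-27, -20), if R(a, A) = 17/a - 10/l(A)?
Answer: 385/9 ≈ 42.778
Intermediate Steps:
t(w) = -15 (t(w) = -1*15 = -15)
g(G) = -14*G
l(B) = 8 + B
R(a, A) = -10/(8 + A) + 17/a (R(a, A) = 17/a - 10/(8 + A) = -10/(8 + A) + 17/a)
g(t(-1))*R(-27, -20) = (-14*(-15))*(-10/(8 - 20) + 17/(-27)) = 210*(-10/(-12) + 17*(-1/27)) = 210*(-10*(-1/12) - 17/27) = 210*(⅚ - 17/27) = 210*(11/54) = 385/9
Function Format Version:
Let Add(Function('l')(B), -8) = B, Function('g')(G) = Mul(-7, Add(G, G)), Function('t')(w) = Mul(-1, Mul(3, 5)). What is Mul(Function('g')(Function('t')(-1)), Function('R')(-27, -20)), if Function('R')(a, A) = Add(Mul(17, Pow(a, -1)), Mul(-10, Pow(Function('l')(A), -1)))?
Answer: Rational(385, 9) ≈ 42.778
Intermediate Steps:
Function('t')(w) = -15 (Function('t')(w) = Mul(-1, 15) = -15)
Function('g')(G) = Mul(-14, G) (Function('g')(G) = Mul(-7, Mul(2, G)) = Mul(-14, G))
Function('l')(B) = Add(8, B)
Function('R')(a, A) = Add(Mul(-10, Pow(Add(8, A), -1)), Mul(17, Pow(a, -1))) (Function('R')(a, A) = Add(Mul(17, Pow(a, -1)), Mul(-10, Pow(Add(8, A), -1))) = Add(Mul(-10, Pow(Add(8, A), -1)), Mul(17, Pow(a, -1))))
Mul(Function('g')(Function('t')(-1)), Function('R')(-27, -20)) = Mul(Mul(-14, -15), Add(Mul(-10, Pow(Add(8, -20), -1)), Mul(17, Pow(-27, -1)))) = Mul(210, Add(Mul(-10, Pow(-12, -1)), Mul(17, Rational(-1, 27)))) = Mul(210, Add(Mul(-10, Rational(-1, 12)), Rational(-17, 27))) = Mul(210, Add(Rational(5, 6), Rational(-17, 27))) = Mul(210, Rational(11, 54)) = Rational(385, 9)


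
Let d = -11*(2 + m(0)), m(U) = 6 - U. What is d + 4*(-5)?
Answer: -108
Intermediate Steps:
d = -88 (d = -11*(2 + (6 - 1*0)) = -11*(2 + (6 + 0)) = -11*(2 + 6) = -11*8 = -88)
d + 4*(-5) = -88 + 4*(-5) = -88 - 20 = -108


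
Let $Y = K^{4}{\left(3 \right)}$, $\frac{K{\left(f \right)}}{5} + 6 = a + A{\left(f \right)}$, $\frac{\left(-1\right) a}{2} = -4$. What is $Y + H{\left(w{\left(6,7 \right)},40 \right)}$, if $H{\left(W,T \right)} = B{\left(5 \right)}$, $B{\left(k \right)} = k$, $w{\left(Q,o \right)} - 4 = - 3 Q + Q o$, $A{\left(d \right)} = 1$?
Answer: $50630$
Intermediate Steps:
$a = 8$ ($a = \left(-2\right) \left(-4\right) = 8$)
$w{\left(Q,o \right)} = 4 - 3 Q + Q o$ ($w{\left(Q,o \right)} = 4 + \left(- 3 Q + Q o\right) = 4 - 3 Q + Q o$)
$H{\left(W,T \right)} = 5$
$K{\left(f \right)} = 15$ ($K{\left(f \right)} = -30 + 5 \left(8 + 1\right) = -30 + 5 \cdot 9 = -30 + 45 = 15$)
$Y = 50625$ ($Y = 15^{4} = 50625$)
$Y + H{\left(w{\left(6,7 \right)},40 \right)} = 50625 + 5 = 50630$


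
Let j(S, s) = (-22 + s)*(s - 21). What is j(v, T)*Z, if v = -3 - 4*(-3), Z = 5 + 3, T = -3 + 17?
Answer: 448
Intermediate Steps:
T = 14
Z = 8
v = 9 (v = -3 + 12 = 9)
j(S, s) = (-22 + s)*(-21 + s)
j(v, T)*Z = (462 + 14² - 43*14)*8 = (462 + 196 - 602)*8 = 56*8 = 448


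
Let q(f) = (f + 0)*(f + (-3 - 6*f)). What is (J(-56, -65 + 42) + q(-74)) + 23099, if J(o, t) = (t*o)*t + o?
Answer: -33739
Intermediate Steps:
q(f) = f*(-3 - 5*f)
J(o, t) = o + o*t² (J(o, t) = (o*t)*t + o = o*t² + o = o + o*t²)
(J(-56, -65 + 42) + q(-74)) + 23099 = (-56*(1 + (-65 + 42)²) - 1*(-74)*(3 + 5*(-74))) + 23099 = (-56*(1 + (-23)²) - 1*(-74)*(3 - 370)) + 23099 = (-56*(1 + 529) - 1*(-74)*(-367)) + 23099 = (-56*530 - 27158) + 23099 = (-29680 - 27158) + 23099 = -56838 + 23099 = -33739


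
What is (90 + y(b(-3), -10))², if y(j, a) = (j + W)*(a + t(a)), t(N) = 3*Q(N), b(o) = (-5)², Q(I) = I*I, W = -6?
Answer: 31360000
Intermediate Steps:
Q(I) = I²
b(o) = 25
t(N) = 3*N²
y(j, a) = (-6 + j)*(a + 3*a²) (y(j, a) = (j - 6)*(a + 3*a²) = (-6 + j)*(a + 3*a²))
(90 + y(b(-3), -10))² = (90 - 10*(-6 + 25 - 18*(-10) + 3*(-10)*25))² = (90 - 10*(-6 + 25 + 180 - 750))² = (90 - 10*(-551))² = (90 + 5510)² = 5600² = 31360000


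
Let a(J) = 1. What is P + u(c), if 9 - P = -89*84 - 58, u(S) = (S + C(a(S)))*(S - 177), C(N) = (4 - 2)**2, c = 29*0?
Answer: 6835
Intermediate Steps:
c = 0
C(N) = 4 (C(N) = 2**2 = 4)
u(S) = (-177 + S)*(4 + S) (u(S) = (S + 4)*(S - 177) = (4 + S)*(-177 + S) = (-177 + S)*(4 + S))
P = 7543 (P = 9 - (-89*84 - 58) = 9 - (-7476 - 58) = 9 - 1*(-7534) = 9 + 7534 = 7543)
P + u(c) = 7543 + (-708 + 0**2 - 173*0) = 7543 + (-708 + 0 + 0) = 7543 - 708 = 6835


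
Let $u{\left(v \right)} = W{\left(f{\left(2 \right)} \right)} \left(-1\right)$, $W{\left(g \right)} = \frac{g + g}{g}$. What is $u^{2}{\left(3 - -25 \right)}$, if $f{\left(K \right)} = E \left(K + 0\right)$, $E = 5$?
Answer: $4$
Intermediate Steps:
$f{\left(K \right)} = 5 K$ ($f{\left(K \right)} = 5 \left(K + 0\right) = 5 K$)
$W{\left(g \right)} = 2$ ($W{\left(g \right)} = \frac{2 g}{g} = 2$)
$u{\left(v \right)} = -2$ ($u{\left(v \right)} = 2 \left(-1\right) = -2$)
$u^{2}{\left(3 - -25 \right)} = \left(-2\right)^{2} = 4$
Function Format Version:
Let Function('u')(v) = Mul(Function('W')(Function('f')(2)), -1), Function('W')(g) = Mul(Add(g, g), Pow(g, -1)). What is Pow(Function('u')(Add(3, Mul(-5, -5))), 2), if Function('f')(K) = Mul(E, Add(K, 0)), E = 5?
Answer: 4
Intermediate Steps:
Function('f')(K) = Mul(5, K) (Function('f')(K) = Mul(5, Add(K, 0)) = Mul(5, K))
Function('W')(g) = 2 (Function('W')(g) = Mul(Mul(2, g), Pow(g, -1)) = 2)
Function('u')(v) = -2 (Function('u')(v) = Mul(2, -1) = -2)
Pow(Function('u')(Add(3, Mul(-5, -5))), 2) = Pow(-2, 2) = 4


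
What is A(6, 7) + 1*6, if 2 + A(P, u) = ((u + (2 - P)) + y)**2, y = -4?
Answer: 5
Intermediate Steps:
A(P, u) = -2 + (-2 + u - P)**2 (A(P, u) = -2 + ((u + (2 - P)) - 4)**2 = -2 + ((2 + u - P) - 4)**2 = -2 + (-2 + u - P)**2)
A(6, 7) + 1*6 = (-2 + (-2 + 7 - 1*6)**2) + 1*6 = (-2 + (-2 + 7 - 6)**2) + 6 = (-2 + (-1)**2) + 6 = (-2 + 1) + 6 = -1 + 6 = 5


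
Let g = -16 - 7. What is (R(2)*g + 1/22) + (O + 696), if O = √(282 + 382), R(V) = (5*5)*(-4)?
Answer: 65913/22 + 2*√166 ≈ 3021.8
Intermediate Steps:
g = -23
R(V) = -100 (R(V) = 25*(-4) = -100)
O = 2*√166 (O = √664 = 2*√166 ≈ 25.768)
(R(2)*g + 1/22) + (O + 696) = (-100*(-23) + 1/22) + (2*√166 + 696) = (2300 + 1/22) + (696 + 2*√166) = 50601/22 + (696 + 2*√166) = 65913/22 + 2*√166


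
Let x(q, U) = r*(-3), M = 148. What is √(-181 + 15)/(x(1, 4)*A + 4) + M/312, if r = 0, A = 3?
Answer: 37/78 + I*√166/4 ≈ 0.47436 + 3.221*I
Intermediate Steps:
x(q, U) = 0 (x(q, U) = 0*(-3) = 0)
√(-181 + 15)/(x(1, 4)*A + 4) + M/312 = √(-181 + 15)/(0*3 + 4) + 148/312 = √(-166)/(0 + 4) + 148*(1/312) = (I*√166)/4 + 37/78 = (I*√166)*(¼) + 37/78 = I*√166/4 + 37/78 = 37/78 + I*√166/4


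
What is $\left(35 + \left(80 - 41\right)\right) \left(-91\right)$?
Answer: $-6734$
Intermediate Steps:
$\left(35 + \left(80 - 41\right)\right) \left(-91\right) = \left(35 + 39\right) \left(-91\right) = 74 \left(-91\right) = -6734$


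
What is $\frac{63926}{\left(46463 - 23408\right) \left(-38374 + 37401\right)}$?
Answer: $- \frac{63926}{22432515} \approx -0.0028497$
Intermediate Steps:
$\frac{63926}{\left(46463 - 23408\right) \left(-38374 + 37401\right)} = \frac{63926}{23055 \left(-973\right)} = \frac{63926}{-22432515} = 63926 \left(- \frac{1}{22432515}\right) = - \frac{63926}{22432515}$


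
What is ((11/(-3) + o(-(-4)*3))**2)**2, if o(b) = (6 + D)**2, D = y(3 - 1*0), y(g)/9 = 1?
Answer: 194389282816/81 ≈ 2.3999e+9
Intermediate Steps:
y(g) = 9 (y(g) = 9*1 = 9)
D = 9
o(b) = 225 (o(b) = (6 + 9)**2 = 15**2 = 225)
((11/(-3) + o(-(-4)*3))**2)**2 = ((11/(-3) + 225)**2)**2 = ((11*(-1/3) + 225)**2)**2 = ((-11/3 + 225)**2)**2 = ((664/3)**2)**2 = (440896/9)**2 = 194389282816/81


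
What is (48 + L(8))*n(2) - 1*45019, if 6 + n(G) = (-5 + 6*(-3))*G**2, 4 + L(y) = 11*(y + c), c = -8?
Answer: -49331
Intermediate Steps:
L(y) = -92 + 11*y (L(y) = -4 + 11*(y - 8) = -4 + 11*(-8 + y) = -4 + (-88 + 11*y) = -92 + 11*y)
n(G) = -6 - 23*G**2 (n(G) = -6 + (-5 + 6*(-3))*G**2 = -6 + (-5 - 18)*G**2 = -6 - 23*G**2)
(48 + L(8))*n(2) - 1*45019 = (48 + (-92 + 11*8))*(-6 - 23*2**2) - 1*45019 = (48 + (-92 + 88))*(-6 - 23*4) - 45019 = (48 - 4)*(-6 - 92) - 45019 = 44*(-98) - 45019 = -4312 - 45019 = -49331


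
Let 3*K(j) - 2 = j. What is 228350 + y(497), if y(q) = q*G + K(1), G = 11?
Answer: 233818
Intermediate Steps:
K(j) = ⅔ + j/3
y(q) = 1 + 11*q (y(q) = q*11 + (⅔ + (⅓)*1) = 11*q + (⅔ + ⅓) = 11*q + 1 = 1 + 11*q)
228350 + y(497) = 228350 + (1 + 11*497) = 228350 + (1 + 5467) = 228350 + 5468 = 233818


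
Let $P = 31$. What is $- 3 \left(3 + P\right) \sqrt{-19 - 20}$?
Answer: $- 102 i \sqrt{39} \approx - 636.99 i$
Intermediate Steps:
$- 3 \left(3 + P\right) \sqrt{-19 - 20} = - 3 \left(3 + 31\right) \sqrt{-19 - 20} = \left(-3\right) 34 \sqrt{-39} = - 102 i \sqrt{39}$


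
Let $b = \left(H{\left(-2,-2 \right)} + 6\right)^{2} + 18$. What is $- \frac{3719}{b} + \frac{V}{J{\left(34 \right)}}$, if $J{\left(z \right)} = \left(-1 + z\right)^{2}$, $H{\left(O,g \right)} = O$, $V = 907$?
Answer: $- \frac{4019153}{37026} \approx -108.55$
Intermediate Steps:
$b = 34$ ($b = \left(-2 + 6\right)^{2} + 18 = 4^{2} + 18 = 16 + 18 = 34$)
$- \frac{3719}{b} + \frac{V}{J{\left(34 \right)}} = - \frac{3719}{34} + \frac{907}{\left(-1 + 34\right)^{2}} = \left(-3719\right) \frac{1}{34} + \frac{907}{33^{2}} = - \frac{3719}{34} + \frac{907}{1089} = - \frac{4019153}{37026}$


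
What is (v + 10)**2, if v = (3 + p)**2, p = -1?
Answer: 196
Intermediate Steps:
v = 4 (v = (3 - 1)**2 = 2**2 = 4)
(v + 10)**2 = (4 + 10)**2 = 14**2 = 196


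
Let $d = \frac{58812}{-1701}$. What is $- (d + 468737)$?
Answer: $- \frac{265754275}{567} \approx -4.687 \cdot 10^{5}$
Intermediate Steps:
$d = - \frac{19604}{567}$ ($d = 58812 \left(- \frac{1}{1701}\right) = - \frac{19604}{567} \approx -34.575$)
$- (d + 468737) = - (- \frac{19604}{567} + 468737) = \left(-1\right) \frac{265754275}{567} = - \frac{265754275}{567}$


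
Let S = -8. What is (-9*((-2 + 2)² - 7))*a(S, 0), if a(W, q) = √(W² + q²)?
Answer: 504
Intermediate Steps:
(-9*((-2 + 2)² - 7))*a(S, 0) = (-9*((-2 + 2)² - 7))*√((-8)² + 0²) = (-9*(0² - 7))*√(64 + 0) = (-9*(0 - 7))*√64 = -9*(-7)*8 = 63*8 = 504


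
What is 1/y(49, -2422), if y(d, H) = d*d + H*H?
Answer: 1/5868485 ≈ 1.7040e-7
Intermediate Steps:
y(d, H) = H² + d² (y(d, H) = d² + H² = H² + d²)
1/y(49, -2422) = 1/((-2422)² + 49²) = 1/(5866084 + 2401) = 1/5868485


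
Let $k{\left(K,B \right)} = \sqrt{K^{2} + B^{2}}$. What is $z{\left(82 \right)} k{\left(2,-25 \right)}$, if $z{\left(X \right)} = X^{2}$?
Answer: $6724 \sqrt{629} \approx 1.6864 \cdot 10^{5}$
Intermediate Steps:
$k{\left(K,B \right)} = \sqrt{B^{2} + K^{2}}$
$z{\left(82 \right)} k{\left(2,-25 \right)} = 82^{2} \sqrt{\left(-25\right)^{2} + 2^{2}} = 6724 \sqrt{625 + 4} = 6724 \sqrt{629}$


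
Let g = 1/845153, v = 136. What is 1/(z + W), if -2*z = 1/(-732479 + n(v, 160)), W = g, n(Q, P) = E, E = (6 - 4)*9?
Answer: 1238083223066/2310075 ≈ 5.3595e+5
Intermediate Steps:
g = 1/845153 ≈ 1.1832e-6
E = 18 (E = 2*9 = 18)
n(Q, P) = 18
W = 1/845153 ≈ 1.1832e-6
z = 1/1464922 (z = -1/(2*(-732479 + 18)) = -1/2/(-732461) = -1/2*(-1/732461) = 1/1464922 ≈ 6.8263e-7)
1/(z + W) = 1/(1/1464922 + 1/845153) = 1/(2310075/1238083223066) = 1238083223066/2310075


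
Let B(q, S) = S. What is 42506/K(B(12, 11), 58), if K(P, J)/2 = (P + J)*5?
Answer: 21253/345 ≈ 61.603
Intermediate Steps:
K(P, J) = 10*J + 10*P (K(P, J) = 2*((P + J)*5) = 2*((J + P)*5) = 2*(5*J + 5*P) = 10*J + 10*P)
42506/K(B(12, 11), 58) = 42506/(10*58 + 10*11) = 42506/(580 + 110) = 42506/690 = 42506*(1/690) = 21253/345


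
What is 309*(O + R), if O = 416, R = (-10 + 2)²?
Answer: 148320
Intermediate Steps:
R = 64 (R = (-8)² = 64)
309*(O + R) = 309*(416 + 64) = 309*480 = 148320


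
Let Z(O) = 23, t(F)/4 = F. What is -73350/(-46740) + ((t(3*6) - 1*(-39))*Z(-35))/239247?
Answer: 196312163/124248942 ≈ 1.5800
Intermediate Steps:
t(F) = 4*F
-73350/(-46740) + ((t(3*6) - 1*(-39))*Z(-35))/239247 = -73350/(-46740) + ((4*(3*6) - 1*(-39))*23)/239247 = -73350*(-1/46740) + ((4*18 + 39)*23)*(1/239247) = 2445/1558 + ((72 + 39)*23)*(1/239247) = 2445/1558 + (111*23)*(1/239247) = 2445/1558 + 2553*(1/239247) = 2445/1558 + 851/79749 = 196312163/124248942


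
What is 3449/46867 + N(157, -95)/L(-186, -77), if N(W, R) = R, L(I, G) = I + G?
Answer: 5359452/12326021 ≈ 0.43481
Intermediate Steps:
L(I, G) = G + I
3449/46867 + N(157, -95)/L(-186, -77) = 3449/46867 - 95/(-77 - 186) = 3449*(1/46867) - 95/(-263) = 3449/46867 - 95*(-1/263) = 3449/46867 + 95/263 = 5359452/12326021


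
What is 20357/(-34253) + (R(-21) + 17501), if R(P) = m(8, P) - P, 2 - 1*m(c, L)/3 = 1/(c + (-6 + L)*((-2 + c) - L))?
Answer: 432864152426/24696413 ≈ 17527.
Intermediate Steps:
m(c, L) = 6 - 3/(c + (-6 + L)*(-2 + c - L)) (m(c, L) = 6 - 3/(c + (-6 + L)*((-2 + c) - L)) = 6 - 3/(c + (-6 + L)*(-2 + c - L)))
R(P) = -P + 3*(-57 - 2*P**2 + 24*P)/(-28 - P**2 + 12*P) (R(P) = 3*(23 - 10*8 - 2*P**2 + 8*P + 2*P*8)/(12 - P**2 - 5*8 + 4*P + P*8) - P = 3*(23 - 80 - 2*P**2 + 8*P + 16*P)/(12 - P**2 - 40 + 4*P + 8*P) - P = 3*(-57 - 2*P**2 + 24*P)/(-28 - P**2 + 12*P) - P = -P + 3*(-57 - 2*P**2 + 24*P)/(-28 - P**2 + 12*P))
20357/(-34253) + (R(-21) + 17501) = 20357/(-34253) + ((171 - 1*(-21)**3 - 100*(-21) + 18*(-21)**2)/(28 + (-21)**2 - 12*(-21)) + 17501) = 20357*(-1/34253) + ((171 - 1*(-9261) + 2100 + 18*441)/(28 + 441 + 252) + 17501) = -20357/34253 + ((171 + 9261 + 2100 + 7938)/721 + 17501) = -20357/34253 + ((1/721)*19470 + 17501) = -20357/34253 + (19470/721 + 17501) = -20357/34253 + 12637691/721 = 432864152426/24696413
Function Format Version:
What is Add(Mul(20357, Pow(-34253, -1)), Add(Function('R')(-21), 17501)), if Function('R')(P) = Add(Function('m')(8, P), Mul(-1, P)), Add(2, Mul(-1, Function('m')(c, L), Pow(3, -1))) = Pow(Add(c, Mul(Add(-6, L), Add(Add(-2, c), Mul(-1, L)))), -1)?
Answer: Rational(432864152426, 24696413) ≈ 17527.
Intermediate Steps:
Function('m')(c, L) = Add(6, Mul(-3, Pow(Add(c, Mul(Add(-6, L), Add(-2, c, Mul(-1, L)))), -1))) (Function('m')(c, L) = Add(6, Mul(-3, Pow(Add(c, Mul(Add(-6, L), Add(Add(-2, c), Mul(-1, L)))), -1))) = Add(6, Mul(-3, Pow(Add(c, Mul(Add(-6, L), Add(-2, c, Mul(-1, L)))), -1))))
Function('R')(P) = Add(Mul(-1, P), Mul(3, Pow(Add(-28, Mul(-1, Pow(P, 2)), Mul(12, P)), -1), Add(-57, Mul(-2, Pow(P, 2)), Mul(24, P)))) (Function('R')(P) = Add(Mul(3, Pow(Add(12, Mul(-1, Pow(P, 2)), Mul(-5, 8), Mul(4, P), Mul(P, 8)), -1), Add(23, Mul(-10, 8), Mul(-2, Pow(P, 2)), Mul(8, P), Mul(2, P, 8))), Mul(-1, P)) = Add(Mul(3, Pow(Add(12, Mul(-1, Pow(P, 2)), -40, Mul(4, P), Mul(8, P)), -1), Add(23, -80, Mul(-2, Pow(P, 2)), Mul(8, P), Mul(16, P))), Mul(-1, P)) = Add(Mul(3, Pow(Add(-28, Mul(-1, Pow(P, 2)), Mul(12, P)), -1), Add(-57, Mul(-2, Pow(P, 2)), Mul(24, P))), Mul(-1, P)) = Add(Mul(-1, P), Mul(3, Pow(Add(-28, Mul(-1, Pow(P, 2)), Mul(12, P)), -1), Add(-57, Mul(-2, Pow(P, 2)), Mul(24, P)))))
Add(Mul(20357, Pow(-34253, -1)), Add(Function('R')(-21), 17501)) = Add(Mul(20357, Pow(-34253, -1)), Add(Mul(Pow(Add(28, Pow(-21, 2), Mul(-12, -21)), -1), Add(171, Mul(-1, Pow(-21, 3)), Mul(-100, -21), Mul(18, Pow(-21, 2)))), 17501)) = Add(Mul(20357, Rational(-1, 34253)), Add(Mul(Pow(Add(28, 441, 252), -1), Add(171, Mul(-1, -9261), 2100, Mul(18, 441))), 17501)) = Add(Rational(-20357, 34253), Add(Mul(Pow(721, -1), Add(171, 9261, 2100, 7938)), 17501)) = Add(Rational(-20357, 34253), Add(Mul(Rational(1, 721), 19470), 17501)) = Add(Rational(-20357, 34253), Add(Rational(19470, 721), 17501)) = Add(Rational(-20357, 34253), Rational(12637691, 721)) = Rational(432864152426, 24696413)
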